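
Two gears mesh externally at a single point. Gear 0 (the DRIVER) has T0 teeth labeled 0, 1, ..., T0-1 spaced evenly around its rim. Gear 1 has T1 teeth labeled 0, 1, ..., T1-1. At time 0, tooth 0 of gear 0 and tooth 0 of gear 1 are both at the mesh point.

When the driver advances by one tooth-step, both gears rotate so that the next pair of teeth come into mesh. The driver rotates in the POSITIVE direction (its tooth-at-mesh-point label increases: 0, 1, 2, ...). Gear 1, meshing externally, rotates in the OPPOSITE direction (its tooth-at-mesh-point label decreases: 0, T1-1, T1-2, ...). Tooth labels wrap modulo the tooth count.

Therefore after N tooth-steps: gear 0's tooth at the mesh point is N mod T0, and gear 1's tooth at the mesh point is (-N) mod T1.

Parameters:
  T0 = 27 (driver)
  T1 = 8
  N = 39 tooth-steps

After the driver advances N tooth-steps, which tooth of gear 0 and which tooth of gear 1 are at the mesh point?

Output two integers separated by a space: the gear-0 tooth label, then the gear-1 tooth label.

Answer: 12 1

Derivation:
Gear 0 (driver, T0=27): tooth at mesh = N mod T0
  39 = 1 * 27 + 12, so 39 mod 27 = 12
  gear 0 tooth = 12
Gear 1 (driven, T1=8): tooth at mesh = (-N) mod T1
  39 = 4 * 8 + 7, so 39 mod 8 = 7
  (-39) mod 8 = (-7) mod 8 = 8 - 7 = 1
Mesh after 39 steps: gear-0 tooth 12 meets gear-1 tooth 1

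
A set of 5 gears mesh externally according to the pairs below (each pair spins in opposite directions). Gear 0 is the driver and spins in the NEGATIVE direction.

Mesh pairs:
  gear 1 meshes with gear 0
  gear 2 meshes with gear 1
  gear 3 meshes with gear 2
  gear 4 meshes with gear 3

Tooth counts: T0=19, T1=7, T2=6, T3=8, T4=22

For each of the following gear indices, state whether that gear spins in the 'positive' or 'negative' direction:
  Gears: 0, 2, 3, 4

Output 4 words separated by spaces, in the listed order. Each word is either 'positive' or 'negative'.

Answer: negative negative positive negative

Derivation:
Gear 0 (driver): negative (depth 0)
  gear 1: meshes with gear 0 -> depth 1 -> positive (opposite of gear 0)
  gear 2: meshes with gear 1 -> depth 2 -> negative (opposite of gear 1)
  gear 3: meshes with gear 2 -> depth 3 -> positive (opposite of gear 2)
  gear 4: meshes with gear 3 -> depth 4 -> negative (opposite of gear 3)
Queried indices 0, 2, 3, 4 -> negative, negative, positive, negative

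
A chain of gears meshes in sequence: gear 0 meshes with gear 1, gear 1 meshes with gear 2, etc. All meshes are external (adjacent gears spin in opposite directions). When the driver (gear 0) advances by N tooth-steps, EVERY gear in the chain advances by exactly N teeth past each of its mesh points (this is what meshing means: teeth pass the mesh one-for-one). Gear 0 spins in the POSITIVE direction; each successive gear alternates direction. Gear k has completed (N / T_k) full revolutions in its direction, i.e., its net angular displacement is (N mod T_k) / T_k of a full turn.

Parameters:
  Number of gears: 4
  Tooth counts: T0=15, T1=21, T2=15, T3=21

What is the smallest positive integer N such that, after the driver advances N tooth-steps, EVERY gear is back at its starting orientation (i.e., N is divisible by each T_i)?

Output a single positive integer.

Answer: 105

Derivation:
Gear k returns to start when N is a multiple of T_k.
All gears at start simultaneously when N is a common multiple of [15, 21, 15, 21]; the smallest such N is lcm(15, 21, 15, 21).
Start: lcm = T0 = 15
Fold in T1=21: gcd(15, 21) = 3; lcm(15, 21) = 15 * 21 / 3 = 315 / 3 = 105
Fold in T2=15: gcd(105, 15) = 15; lcm(105, 15) = 105 * 15 / 15 = 1575 / 15 = 105
Fold in T3=21: gcd(105, 21) = 21; lcm(105, 21) = 105 * 21 / 21 = 2205 / 21 = 105
Full cycle length = 105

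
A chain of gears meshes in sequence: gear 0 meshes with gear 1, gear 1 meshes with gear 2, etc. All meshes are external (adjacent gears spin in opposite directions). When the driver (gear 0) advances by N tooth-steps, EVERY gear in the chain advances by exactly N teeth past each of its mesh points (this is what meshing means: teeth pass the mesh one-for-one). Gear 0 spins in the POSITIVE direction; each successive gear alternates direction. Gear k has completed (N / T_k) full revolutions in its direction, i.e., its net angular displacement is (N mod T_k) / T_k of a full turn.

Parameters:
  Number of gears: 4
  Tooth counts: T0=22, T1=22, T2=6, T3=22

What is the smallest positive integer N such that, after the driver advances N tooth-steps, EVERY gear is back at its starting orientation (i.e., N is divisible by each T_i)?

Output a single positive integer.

Answer: 66

Derivation:
Gear k returns to start when N is a multiple of T_k.
All gears at start simultaneously when N is a common multiple of [22, 22, 6, 22]; the smallest such N is lcm(22, 22, 6, 22).
Start: lcm = T0 = 22
Fold in T1=22: gcd(22, 22) = 22; lcm(22, 22) = 22 * 22 / 22 = 484 / 22 = 22
Fold in T2=6: gcd(22, 6) = 2; lcm(22, 6) = 22 * 6 / 2 = 132 / 2 = 66
Fold in T3=22: gcd(66, 22) = 22; lcm(66, 22) = 66 * 22 / 22 = 1452 / 22 = 66
Full cycle length = 66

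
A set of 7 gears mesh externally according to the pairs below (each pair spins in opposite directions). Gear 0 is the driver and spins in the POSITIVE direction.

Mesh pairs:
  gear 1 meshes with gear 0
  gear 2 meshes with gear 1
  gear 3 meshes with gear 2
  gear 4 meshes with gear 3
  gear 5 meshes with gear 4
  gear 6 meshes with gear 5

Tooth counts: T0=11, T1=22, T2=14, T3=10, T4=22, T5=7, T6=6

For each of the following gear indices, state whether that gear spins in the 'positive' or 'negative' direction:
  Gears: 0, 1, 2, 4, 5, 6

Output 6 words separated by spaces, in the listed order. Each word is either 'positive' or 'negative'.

Gear 0 (driver): positive (depth 0)
  gear 1: meshes with gear 0 -> depth 1 -> negative (opposite of gear 0)
  gear 2: meshes with gear 1 -> depth 2 -> positive (opposite of gear 1)
  gear 3: meshes with gear 2 -> depth 3 -> negative (opposite of gear 2)
  gear 4: meshes with gear 3 -> depth 4 -> positive (opposite of gear 3)
  gear 5: meshes with gear 4 -> depth 5 -> negative (opposite of gear 4)
  gear 6: meshes with gear 5 -> depth 6 -> positive (opposite of gear 5)
Queried indices 0, 1, 2, 4, 5, 6 -> positive, negative, positive, positive, negative, positive

Answer: positive negative positive positive negative positive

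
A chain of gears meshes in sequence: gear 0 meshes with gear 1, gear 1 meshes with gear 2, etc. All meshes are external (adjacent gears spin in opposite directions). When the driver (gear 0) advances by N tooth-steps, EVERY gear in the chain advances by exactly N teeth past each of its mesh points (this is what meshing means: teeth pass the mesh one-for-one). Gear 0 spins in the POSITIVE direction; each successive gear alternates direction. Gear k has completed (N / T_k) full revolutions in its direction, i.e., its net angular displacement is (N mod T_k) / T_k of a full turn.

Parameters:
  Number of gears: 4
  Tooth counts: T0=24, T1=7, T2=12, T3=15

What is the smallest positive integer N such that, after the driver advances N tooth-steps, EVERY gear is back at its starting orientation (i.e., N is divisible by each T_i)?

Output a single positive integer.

Answer: 840

Derivation:
Gear k returns to start when N is a multiple of T_k.
All gears at start simultaneously when N is a common multiple of [24, 7, 12, 15]; the smallest such N is lcm(24, 7, 12, 15).
Start: lcm = T0 = 24
Fold in T1=7: gcd(24, 7) = 1; lcm(24, 7) = 24 * 7 / 1 = 168 / 1 = 168
Fold in T2=12: gcd(168, 12) = 12; lcm(168, 12) = 168 * 12 / 12 = 2016 / 12 = 168
Fold in T3=15: gcd(168, 15) = 3; lcm(168, 15) = 168 * 15 / 3 = 2520 / 3 = 840
Full cycle length = 840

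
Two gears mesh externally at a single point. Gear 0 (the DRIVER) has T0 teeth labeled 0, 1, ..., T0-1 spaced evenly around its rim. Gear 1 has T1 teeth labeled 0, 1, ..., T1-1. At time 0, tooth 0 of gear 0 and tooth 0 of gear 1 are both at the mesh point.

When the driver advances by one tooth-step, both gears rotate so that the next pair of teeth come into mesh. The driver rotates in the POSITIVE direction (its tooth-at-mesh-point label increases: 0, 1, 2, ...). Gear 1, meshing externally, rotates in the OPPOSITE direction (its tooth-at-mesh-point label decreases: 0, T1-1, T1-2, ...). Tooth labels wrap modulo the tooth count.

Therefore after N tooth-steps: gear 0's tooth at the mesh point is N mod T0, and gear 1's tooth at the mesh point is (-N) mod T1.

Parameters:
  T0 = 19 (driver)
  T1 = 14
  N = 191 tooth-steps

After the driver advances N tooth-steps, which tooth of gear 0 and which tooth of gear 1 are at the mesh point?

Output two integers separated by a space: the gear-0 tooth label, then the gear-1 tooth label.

Gear 0 (driver, T0=19): tooth at mesh = N mod T0
  191 = 10 * 19 + 1, so 191 mod 19 = 1
  gear 0 tooth = 1
Gear 1 (driven, T1=14): tooth at mesh = (-N) mod T1
  191 = 13 * 14 + 9, so 191 mod 14 = 9
  (-191) mod 14 = (-9) mod 14 = 14 - 9 = 5
Mesh after 191 steps: gear-0 tooth 1 meets gear-1 tooth 5

Answer: 1 5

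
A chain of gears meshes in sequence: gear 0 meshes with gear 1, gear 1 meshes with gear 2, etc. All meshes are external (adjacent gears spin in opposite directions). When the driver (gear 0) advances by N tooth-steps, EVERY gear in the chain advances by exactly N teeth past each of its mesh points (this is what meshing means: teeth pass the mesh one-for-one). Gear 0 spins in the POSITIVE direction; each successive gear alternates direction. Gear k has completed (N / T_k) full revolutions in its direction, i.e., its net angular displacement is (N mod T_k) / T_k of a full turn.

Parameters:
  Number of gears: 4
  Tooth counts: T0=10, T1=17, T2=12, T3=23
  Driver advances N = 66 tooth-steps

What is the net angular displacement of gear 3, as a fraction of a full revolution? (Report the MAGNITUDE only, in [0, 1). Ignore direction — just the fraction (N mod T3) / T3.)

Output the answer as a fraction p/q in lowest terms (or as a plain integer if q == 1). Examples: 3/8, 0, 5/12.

Answer: 20/23

Derivation:
Chain of 4 gears, tooth counts: [10, 17, 12, 23]
  gear 0: T0=10, direction=positive, advance = 66 mod 10 = 6 teeth = 6/10 turn
  gear 1: T1=17, direction=negative, advance = 66 mod 17 = 15 teeth = 15/17 turn
  gear 2: T2=12, direction=positive, advance = 66 mod 12 = 6 teeth = 6/12 turn
  gear 3: T3=23, direction=negative, advance = 66 mod 23 = 20 teeth = 20/23 turn
Gear 3: 66 mod 23 = 20
Fraction = 20 / 23 = 20/23 (gcd(20,23)=1) = 20/23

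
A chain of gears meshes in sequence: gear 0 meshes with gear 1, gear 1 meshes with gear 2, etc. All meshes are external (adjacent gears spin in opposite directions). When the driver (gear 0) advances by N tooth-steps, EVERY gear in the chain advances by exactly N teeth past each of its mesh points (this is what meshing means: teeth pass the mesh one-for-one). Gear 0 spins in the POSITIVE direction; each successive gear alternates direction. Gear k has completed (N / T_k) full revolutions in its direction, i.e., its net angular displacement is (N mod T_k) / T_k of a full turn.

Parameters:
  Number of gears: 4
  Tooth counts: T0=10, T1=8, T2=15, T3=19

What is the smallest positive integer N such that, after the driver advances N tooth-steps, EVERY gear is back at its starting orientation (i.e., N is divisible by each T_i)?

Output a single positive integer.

Gear k returns to start when N is a multiple of T_k.
All gears at start simultaneously when N is a common multiple of [10, 8, 15, 19]; the smallest such N is lcm(10, 8, 15, 19).
Start: lcm = T0 = 10
Fold in T1=8: gcd(10, 8) = 2; lcm(10, 8) = 10 * 8 / 2 = 80 / 2 = 40
Fold in T2=15: gcd(40, 15) = 5; lcm(40, 15) = 40 * 15 / 5 = 600 / 5 = 120
Fold in T3=19: gcd(120, 19) = 1; lcm(120, 19) = 120 * 19 / 1 = 2280 / 1 = 2280
Full cycle length = 2280

Answer: 2280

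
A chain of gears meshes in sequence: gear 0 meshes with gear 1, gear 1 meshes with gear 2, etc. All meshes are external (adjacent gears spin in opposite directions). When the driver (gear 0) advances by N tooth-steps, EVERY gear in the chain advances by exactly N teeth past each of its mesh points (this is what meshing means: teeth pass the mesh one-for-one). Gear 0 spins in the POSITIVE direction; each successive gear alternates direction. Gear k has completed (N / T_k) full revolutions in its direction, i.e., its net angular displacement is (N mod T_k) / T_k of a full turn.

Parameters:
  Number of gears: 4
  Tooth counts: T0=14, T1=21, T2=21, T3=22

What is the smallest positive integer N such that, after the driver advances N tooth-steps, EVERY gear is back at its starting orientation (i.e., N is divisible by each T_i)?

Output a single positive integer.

Answer: 462

Derivation:
Gear k returns to start when N is a multiple of T_k.
All gears at start simultaneously when N is a common multiple of [14, 21, 21, 22]; the smallest such N is lcm(14, 21, 21, 22).
Start: lcm = T0 = 14
Fold in T1=21: gcd(14, 21) = 7; lcm(14, 21) = 14 * 21 / 7 = 294 / 7 = 42
Fold in T2=21: gcd(42, 21) = 21; lcm(42, 21) = 42 * 21 / 21 = 882 / 21 = 42
Fold in T3=22: gcd(42, 22) = 2; lcm(42, 22) = 42 * 22 / 2 = 924 / 2 = 462
Full cycle length = 462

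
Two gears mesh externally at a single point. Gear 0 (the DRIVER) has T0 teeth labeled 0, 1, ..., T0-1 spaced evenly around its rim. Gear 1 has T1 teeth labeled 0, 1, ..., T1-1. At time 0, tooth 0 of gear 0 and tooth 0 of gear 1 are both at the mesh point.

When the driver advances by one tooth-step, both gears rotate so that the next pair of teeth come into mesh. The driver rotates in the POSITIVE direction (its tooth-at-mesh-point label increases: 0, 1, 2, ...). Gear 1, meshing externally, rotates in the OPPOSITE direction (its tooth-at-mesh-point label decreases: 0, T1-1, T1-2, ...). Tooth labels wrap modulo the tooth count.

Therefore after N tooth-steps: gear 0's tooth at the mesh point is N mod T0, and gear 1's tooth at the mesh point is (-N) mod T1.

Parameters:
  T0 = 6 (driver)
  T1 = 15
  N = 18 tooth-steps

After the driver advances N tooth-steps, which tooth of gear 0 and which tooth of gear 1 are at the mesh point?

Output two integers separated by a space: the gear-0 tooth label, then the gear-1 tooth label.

Answer: 0 12

Derivation:
Gear 0 (driver, T0=6): tooth at mesh = N mod T0
  18 = 3 * 6 + 0, so 18 mod 6 = 0
  gear 0 tooth = 0
Gear 1 (driven, T1=15): tooth at mesh = (-N) mod T1
  18 = 1 * 15 + 3, so 18 mod 15 = 3
  (-18) mod 15 = (-3) mod 15 = 15 - 3 = 12
Mesh after 18 steps: gear-0 tooth 0 meets gear-1 tooth 12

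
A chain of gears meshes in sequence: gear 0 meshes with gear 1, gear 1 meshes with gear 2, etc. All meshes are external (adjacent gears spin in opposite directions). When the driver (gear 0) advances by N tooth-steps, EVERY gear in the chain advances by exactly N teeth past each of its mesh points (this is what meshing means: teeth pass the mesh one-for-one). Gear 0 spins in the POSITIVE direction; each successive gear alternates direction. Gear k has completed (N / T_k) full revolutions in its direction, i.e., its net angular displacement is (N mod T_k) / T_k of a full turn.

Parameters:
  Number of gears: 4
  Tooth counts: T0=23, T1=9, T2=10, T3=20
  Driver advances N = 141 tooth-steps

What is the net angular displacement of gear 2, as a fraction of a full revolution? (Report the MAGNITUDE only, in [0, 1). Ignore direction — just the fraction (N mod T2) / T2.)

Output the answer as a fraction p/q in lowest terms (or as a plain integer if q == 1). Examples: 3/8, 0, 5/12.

Chain of 4 gears, tooth counts: [23, 9, 10, 20]
  gear 0: T0=23, direction=positive, advance = 141 mod 23 = 3 teeth = 3/23 turn
  gear 1: T1=9, direction=negative, advance = 141 mod 9 = 6 teeth = 6/9 turn
  gear 2: T2=10, direction=positive, advance = 141 mod 10 = 1 teeth = 1/10 turn
  gear 3: T3=20, direction=negative, advance = 141 mod 20 = 1 teeth = 1/20 turn
Gear 2: 141 mod 10 = 1
Fraction = 1 / 10 = 1/10 (gcd(1,10)=1) = 1/10

Answer: 1/10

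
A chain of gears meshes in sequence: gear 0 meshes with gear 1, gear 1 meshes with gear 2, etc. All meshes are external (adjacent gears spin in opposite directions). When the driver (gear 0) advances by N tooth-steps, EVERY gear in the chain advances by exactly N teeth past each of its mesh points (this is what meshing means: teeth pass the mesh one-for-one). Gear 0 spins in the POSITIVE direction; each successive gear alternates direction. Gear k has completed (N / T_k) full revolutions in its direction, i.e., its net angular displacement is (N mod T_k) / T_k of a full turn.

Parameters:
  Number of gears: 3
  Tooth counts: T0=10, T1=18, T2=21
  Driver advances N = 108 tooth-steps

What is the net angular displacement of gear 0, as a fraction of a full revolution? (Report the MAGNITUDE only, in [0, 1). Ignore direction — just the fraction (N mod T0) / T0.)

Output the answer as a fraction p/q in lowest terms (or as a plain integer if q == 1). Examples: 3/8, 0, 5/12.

Chain of 3 gears, tooth counts: [10, 18, 21]
  gear 0: T0=10, direction=positive, advance = 108 mod 10 = 8 teeth = 8/10 turn
  gear 1: T1=18, direction=negative, advance = 108 mod 18 = 0 teeth = 0/18 turn
  gear 2: T2=21, direction=positive, advance = 108 mod 21 = 3 teeth = 3/21 turn
Gear 0: 108 mod 10 = 8
Fraction = 8 / 10 = 4/5 (gcd(8,10)=2) = 4/5

Answer: 4/5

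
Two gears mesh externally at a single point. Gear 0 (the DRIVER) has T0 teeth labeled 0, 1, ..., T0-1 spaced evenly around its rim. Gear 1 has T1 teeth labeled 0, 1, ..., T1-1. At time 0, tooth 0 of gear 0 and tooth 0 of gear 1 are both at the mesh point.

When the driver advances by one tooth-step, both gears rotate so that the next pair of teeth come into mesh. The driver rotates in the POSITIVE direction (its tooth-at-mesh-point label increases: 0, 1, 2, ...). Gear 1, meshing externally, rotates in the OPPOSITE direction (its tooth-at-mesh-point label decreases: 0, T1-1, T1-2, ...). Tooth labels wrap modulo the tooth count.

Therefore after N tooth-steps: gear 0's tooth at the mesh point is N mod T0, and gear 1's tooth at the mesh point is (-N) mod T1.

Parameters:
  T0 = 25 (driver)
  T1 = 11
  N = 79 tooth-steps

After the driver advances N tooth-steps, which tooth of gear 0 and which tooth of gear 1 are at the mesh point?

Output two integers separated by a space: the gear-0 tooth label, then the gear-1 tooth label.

Answer: 4 9

Derivation:
Gear 0 (driver, T0=25): tooth at mesh = N mod T0
  79 = 3 * 25 + 4, so 79 mod 25 = 4
  gear 0 tooth = 4
Gear 1 (driven, T1=11): tooth at mesh = (-N) mod T1
  79 = 7 * 11 + 2, so 79 mod 11 = 2
  (-79) mod 11 = (-2) mod 11 = 11 - 2 = 9
Mesh after 79 steps: gear-0 tooth 4 meets gear-1 tooth 9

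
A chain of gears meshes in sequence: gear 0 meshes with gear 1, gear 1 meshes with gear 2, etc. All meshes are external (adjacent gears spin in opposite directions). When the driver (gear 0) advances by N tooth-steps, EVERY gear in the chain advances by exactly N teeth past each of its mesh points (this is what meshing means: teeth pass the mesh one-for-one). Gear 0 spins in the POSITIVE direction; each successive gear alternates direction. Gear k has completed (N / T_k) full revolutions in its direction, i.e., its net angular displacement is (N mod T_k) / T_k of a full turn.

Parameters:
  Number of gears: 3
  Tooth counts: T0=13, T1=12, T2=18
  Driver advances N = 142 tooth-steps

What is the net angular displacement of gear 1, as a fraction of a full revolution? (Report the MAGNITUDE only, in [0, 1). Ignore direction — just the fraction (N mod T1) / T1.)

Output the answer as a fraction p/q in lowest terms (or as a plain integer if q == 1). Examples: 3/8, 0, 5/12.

Answer: 5/6

Derivation:
Chain of 3 gears, tooth counts: [13, 12, 18]
  gear 0: T0=13, direction=positive, advance = 142 mod 13 = 12 teeth = 12/13 turn
  gear 1: T1=12, direction=negative, advance = 142 mod 12 = 10 teeth = 10/12 turn
  gear 2: T2=18, direction=positive, advance = 142 mod 18 = 16 teeth = 16/18 turn
Gear 1: 142 mod 12 = 10
Fraction = 10 / 12 = 5/6 (gcd(10,12)=2) = 5/6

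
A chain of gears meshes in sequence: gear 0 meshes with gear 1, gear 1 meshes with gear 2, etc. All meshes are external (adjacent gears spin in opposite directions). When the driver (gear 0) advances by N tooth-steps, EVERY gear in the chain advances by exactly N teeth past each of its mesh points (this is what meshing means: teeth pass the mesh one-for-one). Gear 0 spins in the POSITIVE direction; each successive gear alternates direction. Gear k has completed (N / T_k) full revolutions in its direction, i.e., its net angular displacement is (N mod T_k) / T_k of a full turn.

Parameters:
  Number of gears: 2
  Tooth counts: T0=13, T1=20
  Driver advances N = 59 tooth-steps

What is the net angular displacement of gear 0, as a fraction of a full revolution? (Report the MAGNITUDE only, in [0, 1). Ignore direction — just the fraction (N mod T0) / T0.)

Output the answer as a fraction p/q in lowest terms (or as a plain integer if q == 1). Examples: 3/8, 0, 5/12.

Answer: 7/13

Derivation:
Chain of 2 gears, tooth counts: [13, 20]
  gear 0: T0=13, direction=positive, advance = 59 mod 13 = 7 teeth = 7/13 turn
  gear 1: T1=20, direction=negative, advance = 59 mod 20 = 19 teeth = 19/20 turn
Gear 0: 59 mod 13 = 7
Fraction = 7 / 13 = 7/13 (gcd(7,13)=1) = 7/13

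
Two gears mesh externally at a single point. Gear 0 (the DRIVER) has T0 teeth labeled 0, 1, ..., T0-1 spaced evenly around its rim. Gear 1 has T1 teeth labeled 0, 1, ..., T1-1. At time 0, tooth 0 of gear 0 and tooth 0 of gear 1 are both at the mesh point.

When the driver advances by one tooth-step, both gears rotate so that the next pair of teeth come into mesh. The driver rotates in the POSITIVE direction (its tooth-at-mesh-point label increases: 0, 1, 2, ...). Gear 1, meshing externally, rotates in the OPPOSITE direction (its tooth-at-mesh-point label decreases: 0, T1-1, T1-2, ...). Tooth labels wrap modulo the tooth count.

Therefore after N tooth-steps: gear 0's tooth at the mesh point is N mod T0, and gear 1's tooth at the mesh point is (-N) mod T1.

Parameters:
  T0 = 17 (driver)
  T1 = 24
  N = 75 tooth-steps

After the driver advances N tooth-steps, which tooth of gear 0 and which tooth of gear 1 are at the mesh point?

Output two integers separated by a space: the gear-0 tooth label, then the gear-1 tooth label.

Gear 0 (driver, T0=17): tooth at mesh = N mod T0
  75 = 4 * 17 + 7, so 75 mod 17 = 7
  gear 0 tooth = 7
Gear 1 (driven, T1=24): tooth at mesh = (-N) mod T1
  75 = 3 * 24 + 3, so 75 mod 24 = 3
  (-75) mod 24 = (-3) mod 24 = 24 - 3 = 21
Mesh after 75 steps: gear-0 tooth 7 meets gear-1 tooth 21

Answer: 7 21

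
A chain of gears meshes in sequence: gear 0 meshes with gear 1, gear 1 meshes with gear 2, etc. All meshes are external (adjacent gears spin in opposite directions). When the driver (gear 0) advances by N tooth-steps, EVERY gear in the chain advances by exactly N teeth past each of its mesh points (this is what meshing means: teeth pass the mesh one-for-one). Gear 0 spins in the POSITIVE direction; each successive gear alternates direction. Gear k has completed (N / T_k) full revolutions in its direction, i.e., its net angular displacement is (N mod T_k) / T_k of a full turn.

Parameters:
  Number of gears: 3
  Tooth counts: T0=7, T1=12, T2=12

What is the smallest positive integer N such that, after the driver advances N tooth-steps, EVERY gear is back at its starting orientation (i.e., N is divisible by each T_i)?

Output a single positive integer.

Answer: 84

Derivation:
Gear k returns to start when N is a multiple of T_k.
All gears at start simultaneously when N is a common multiple of [7, 12, 12]; the smallest such N is lcm(7, 12, 12).
Start: lcm = T0 = 7
Fold in T1=12: gcd(7, 12) = 1; lcm(7, 12) = 7 * 12 / 1 = 84 / 1 = 84
Fold in T2=12: gcd(84, 12) = 12; lcm(84, 12) = 84 * 12 / 12 = 1008 / 12 = 84
Full cycle length = 84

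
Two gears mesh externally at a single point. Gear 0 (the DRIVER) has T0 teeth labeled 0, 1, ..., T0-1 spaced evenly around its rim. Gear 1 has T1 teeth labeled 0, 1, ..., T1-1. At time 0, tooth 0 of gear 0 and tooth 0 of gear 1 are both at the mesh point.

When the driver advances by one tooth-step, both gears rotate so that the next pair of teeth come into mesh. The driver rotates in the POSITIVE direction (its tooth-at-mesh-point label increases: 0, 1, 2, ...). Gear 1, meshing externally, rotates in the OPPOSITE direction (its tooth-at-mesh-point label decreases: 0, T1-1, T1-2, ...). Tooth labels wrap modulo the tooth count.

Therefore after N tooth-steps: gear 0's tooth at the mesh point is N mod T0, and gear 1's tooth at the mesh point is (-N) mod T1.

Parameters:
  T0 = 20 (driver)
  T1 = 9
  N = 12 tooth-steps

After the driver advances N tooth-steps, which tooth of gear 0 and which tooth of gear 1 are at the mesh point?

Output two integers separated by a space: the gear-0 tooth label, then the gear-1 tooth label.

Answer: 12 6

Derivation:
Gear 0 (driver, T0=20): tooth at mesh = N mod T0
  12 = 0 * 20 + 12, so 12 mod 20 = 12
  gear 0 tooth = 12
Gear 1 (driven, T1=9): tooth at mesh = (-N) mod T1
  12 = 1 * 9 + 3, so 12 mod 9 = 3
  (-12) mod 9 = (-3) mod 9 = 9 - 3 = 6
Mesh after 12 steps: gear-0 tooth 12 meets gear-1 tooth 6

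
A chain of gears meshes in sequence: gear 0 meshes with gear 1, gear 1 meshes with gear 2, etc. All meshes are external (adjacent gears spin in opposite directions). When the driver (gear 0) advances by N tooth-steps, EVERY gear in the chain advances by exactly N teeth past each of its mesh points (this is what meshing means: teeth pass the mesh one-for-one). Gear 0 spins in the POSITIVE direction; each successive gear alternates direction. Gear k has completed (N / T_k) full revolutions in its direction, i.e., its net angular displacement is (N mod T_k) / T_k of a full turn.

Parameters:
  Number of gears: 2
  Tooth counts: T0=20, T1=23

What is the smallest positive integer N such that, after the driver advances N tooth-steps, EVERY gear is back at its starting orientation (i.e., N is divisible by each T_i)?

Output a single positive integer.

Answer: 460

Derivation:
Gear k returns to start when N is a multiple of T_k.
All gears at start simultaneously when N is a common multiple of [20, 23]; the smallest such N is lcm(20, 23).
Start: lcm = T0 = 20
Fold in T1=23: gcd(20, 23) = 1; lcm(20, 23) = 20 * 23 / 1 = 460 / 1 = 460
Full cycle length = 460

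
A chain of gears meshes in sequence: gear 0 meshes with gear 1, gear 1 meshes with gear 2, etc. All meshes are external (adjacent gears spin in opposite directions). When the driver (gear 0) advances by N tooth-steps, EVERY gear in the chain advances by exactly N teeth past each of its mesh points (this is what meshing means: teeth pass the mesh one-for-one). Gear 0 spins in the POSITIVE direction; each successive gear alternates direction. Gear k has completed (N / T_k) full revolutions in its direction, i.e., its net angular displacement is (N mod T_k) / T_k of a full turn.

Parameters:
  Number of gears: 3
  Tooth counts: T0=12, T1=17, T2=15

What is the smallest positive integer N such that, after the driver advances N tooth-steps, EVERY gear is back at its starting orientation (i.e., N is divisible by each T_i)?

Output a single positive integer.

Answer: 1020

Derivation:
Gear k returns to start when N is a multiple of T_k.
All gears at start simultaneously when N is a common multiple of [12, 17, 15]; the smallest such N is lcm(12, 17, 15).
Start: lcm = T0 = 12
Fold in T1=17: gcd(12, 17) = 1; lcm(12, 17) = 12 * 17 / 1 = 204 / 1 = 204
Fold in T2=15: gcd(204, 15) = 3; lcm(204, 15) = 204 * 15 / 3 = 3060 / 3 = 1020
Full cycle length = 1020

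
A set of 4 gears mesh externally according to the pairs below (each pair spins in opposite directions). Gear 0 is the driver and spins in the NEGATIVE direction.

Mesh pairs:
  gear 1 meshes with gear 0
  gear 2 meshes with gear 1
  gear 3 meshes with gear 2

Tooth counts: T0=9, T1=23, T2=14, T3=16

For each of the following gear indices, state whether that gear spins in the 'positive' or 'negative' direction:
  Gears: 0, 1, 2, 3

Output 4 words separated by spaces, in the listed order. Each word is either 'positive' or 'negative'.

Answer: negative positive negative positive

Derivation:
Gear 0 (driver): negative (depth 0)
  gear 1: meshes with gear 0 -> depth 1 -> positive (opposite of gear 0)
  gear 2: meshes with gear 1 -> depth 2 -> negative (opposite of gear 1)
  gear 3: meshes with gear 2 -> depth 3 -> positive (opposite of gear 2)
Queried indices 0, 1, 2, 3 -> negative, positive, negative, positive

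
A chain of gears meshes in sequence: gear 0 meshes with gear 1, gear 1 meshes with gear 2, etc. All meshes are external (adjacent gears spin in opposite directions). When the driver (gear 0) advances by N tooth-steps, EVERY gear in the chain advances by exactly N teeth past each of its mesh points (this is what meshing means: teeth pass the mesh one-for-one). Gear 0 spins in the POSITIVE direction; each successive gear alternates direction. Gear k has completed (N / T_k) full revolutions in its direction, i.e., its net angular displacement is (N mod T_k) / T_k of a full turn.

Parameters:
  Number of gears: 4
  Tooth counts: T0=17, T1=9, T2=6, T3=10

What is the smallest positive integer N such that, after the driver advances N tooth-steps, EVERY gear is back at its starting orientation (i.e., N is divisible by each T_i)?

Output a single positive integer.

Gear k returns to start when N is a multiple of T_k.
All gears at start simultaneously when N is a common multiple of [17, 9, 6, 10]; the smallest such N is lcm(17, 9, 6, 10).
Start: lcm = T0 = 17
Fold in T1=9: gcd(17, 9) = 1; lcm(17, 9) = 17 * 9 / 1 = 153 / 1 = 153
Fold in T2=6: gcd(153, 6) = 3; lcm(153, 6) = 153 * 6 / 3 = 918 / 3 = 306
Fold in T3=10: gcd(306, 10) = 2; lcm(306, 10) = 306 * 10 / 2 = 3060 / 2 = 1530
Full cycle length = 1530

Answer: 1530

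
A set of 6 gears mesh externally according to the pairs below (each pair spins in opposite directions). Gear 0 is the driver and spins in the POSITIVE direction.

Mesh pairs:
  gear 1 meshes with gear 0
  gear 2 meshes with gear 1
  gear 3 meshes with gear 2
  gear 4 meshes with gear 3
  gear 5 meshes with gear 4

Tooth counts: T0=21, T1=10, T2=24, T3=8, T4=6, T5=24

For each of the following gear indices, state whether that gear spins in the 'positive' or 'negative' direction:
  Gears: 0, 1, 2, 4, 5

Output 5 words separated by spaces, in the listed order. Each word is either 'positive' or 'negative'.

Answer: positive negative positive positive negative

Derivation:
Gear 0 (driver): positive (depth 0)
  gear 1: meshes with gear 0 -> depth 1 -> negative (opposite of gear 0)
  gear 2: meshes with gear 1 -> depth 2 -> positive (opposite of gear 1)
  gear 3: meshes with gear 2 -> depth 3 -> negative (opposite of gear 2)
  gear 4: meshes with gear 3 -> depth 4 -> positive (opposite of gear 3)
  gear 5: meshes with gear 4 -> depth 5 -> negative (opposite of gear 4)
Queried indices 0, 1, 2, 4, 5 -> positive, negative, positive, positive, negative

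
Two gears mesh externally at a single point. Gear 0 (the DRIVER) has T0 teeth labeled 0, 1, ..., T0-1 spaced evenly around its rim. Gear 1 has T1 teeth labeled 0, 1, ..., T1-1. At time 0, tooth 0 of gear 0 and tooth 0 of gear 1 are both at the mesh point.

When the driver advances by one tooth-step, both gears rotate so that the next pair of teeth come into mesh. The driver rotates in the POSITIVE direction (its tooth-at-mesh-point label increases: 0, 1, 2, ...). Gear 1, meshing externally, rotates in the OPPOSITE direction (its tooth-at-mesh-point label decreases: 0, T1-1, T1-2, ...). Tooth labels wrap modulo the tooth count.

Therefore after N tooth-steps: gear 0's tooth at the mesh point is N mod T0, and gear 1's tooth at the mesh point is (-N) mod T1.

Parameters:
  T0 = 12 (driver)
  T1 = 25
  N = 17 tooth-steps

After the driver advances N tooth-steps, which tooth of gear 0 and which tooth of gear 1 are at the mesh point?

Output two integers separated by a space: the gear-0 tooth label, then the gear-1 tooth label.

Gear 0 (driver, T0=12): tooth at mesh = N mod T0
  17 = 1 * 12 + 5, so 17 mod 12 = 5
  gear 0 tooth = 5
Gear 1 (driven, T1=25): tooth at mesh = (-N) mod T1
  17 = 0 * 25 + 17, so 17 mod 25 = 17
  (-17) mod 25 = (-17) mod 25 = 25 - 17 = 8
Mesh after 17 steps: gear-0 tooth 5 meets gear-1 tooth 8

Answer: 5 8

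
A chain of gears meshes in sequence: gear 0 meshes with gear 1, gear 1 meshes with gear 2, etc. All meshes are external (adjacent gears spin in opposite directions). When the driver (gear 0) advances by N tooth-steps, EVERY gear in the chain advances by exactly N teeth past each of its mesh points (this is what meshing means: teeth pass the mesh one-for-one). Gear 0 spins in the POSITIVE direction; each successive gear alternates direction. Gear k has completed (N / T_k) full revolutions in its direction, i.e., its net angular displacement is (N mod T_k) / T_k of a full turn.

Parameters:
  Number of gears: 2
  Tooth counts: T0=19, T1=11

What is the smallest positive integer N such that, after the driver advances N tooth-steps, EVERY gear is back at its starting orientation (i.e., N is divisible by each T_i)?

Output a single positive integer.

Gear k returns to start when N is a multiple of T_k.
All gears at start simultaneously when N is a common multiple of [19, 11]; the smallest such N is lcm(19, 11).
Start: lcm = T0 = 19
Fold in T1=11: gcd(19, 11) = 1; lcm(19, 11) = 19 * 11 / 1 = 209 / 1 = 209
Full cycle length = 209

Answer: 209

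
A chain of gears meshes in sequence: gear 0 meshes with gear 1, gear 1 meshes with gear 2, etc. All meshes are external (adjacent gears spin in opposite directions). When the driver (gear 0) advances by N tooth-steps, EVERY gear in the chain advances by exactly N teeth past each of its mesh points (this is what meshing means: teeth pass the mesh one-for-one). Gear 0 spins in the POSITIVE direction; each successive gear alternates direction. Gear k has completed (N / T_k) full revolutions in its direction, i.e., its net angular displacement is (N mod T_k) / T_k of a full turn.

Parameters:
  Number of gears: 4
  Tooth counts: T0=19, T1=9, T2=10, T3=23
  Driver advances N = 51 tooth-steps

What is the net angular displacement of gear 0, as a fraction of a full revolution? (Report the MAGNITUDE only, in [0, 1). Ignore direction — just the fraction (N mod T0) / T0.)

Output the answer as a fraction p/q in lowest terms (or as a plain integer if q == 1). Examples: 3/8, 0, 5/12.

Chain of 4 gears, tooth counts: [19, 9, 10, 23]
  gear 0: T0=19, direction=positive, advance = 51 mod 19 = 13 teeth = 13/19 turn
  gear 1: T1=9, direction=negative, advance = 51 mod 9 = 6 teeth = 6/9 turn
  gear 2: T2=10, direction=positive, advance = 51 mod 10 = 1 teeth = 1/10 turn
  gear 3: T3=23, direction=negative, advance = 51 mod 23 = 5 teeth = 5/23 turn
Gear 0: 51 mod 19 = 13
Fraction = 13 / 19 = 13/19 (gcd(13,19)=1) = 13/19

Answer: 13/19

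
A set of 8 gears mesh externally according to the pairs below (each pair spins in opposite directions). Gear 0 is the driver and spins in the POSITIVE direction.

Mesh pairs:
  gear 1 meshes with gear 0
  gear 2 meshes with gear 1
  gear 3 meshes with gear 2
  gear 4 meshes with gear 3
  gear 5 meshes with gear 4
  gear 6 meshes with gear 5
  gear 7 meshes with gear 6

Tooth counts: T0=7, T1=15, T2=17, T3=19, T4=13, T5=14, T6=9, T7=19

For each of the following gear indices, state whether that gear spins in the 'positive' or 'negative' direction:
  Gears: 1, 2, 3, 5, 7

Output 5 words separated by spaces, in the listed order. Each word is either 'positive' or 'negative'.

Gear 0 (driver): positive (depth 0)
  gear 1: meshes with gear 0 -> depth 1 -> negative (opposite of gear 0)
  gear 2: meshes with gear 1 -> depth 2 -> positive (opposite of gear 1)
  gear 3: meshes with gear 2 -> depth 3 -> negative (opposite of gear 2)
  gear 4: meshes with gear 3 -> depth 4 -> positive (opposite of gear 3)
  gear 5: meshes with gear 4 -> depth 5 -> negative (opposite of gear 4)
  gear 6: meshes with gear 5 -> depth 6 -> positive (opposite of gear 5)
  gear 7: meshes with gear 6 -> depth 7 -> negative (opposite of gear 6)
Queried indices 1, 2, 3, 5, 7 -> negative, positive, negative, negative, negative

Answer: negative positive negative negative negative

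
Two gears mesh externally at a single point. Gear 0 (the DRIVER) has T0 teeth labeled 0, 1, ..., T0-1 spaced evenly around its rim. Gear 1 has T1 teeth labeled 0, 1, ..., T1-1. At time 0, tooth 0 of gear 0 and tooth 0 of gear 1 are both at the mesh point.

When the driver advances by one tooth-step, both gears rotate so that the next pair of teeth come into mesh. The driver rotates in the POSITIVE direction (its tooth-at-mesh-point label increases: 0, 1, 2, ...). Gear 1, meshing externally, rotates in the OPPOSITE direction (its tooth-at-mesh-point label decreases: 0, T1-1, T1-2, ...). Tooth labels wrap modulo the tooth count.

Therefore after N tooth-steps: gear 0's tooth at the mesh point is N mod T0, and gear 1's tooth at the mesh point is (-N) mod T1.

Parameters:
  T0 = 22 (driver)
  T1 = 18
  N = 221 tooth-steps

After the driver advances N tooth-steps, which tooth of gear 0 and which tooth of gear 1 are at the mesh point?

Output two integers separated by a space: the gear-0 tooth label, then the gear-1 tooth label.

Gear 0 (driver, T0=22): tooth at mesh = N mod T0
  221 = 10 * 22 + 1, so 221 mod 22 = 1
  gear 0 tooth = 1
Gear 1 (driven, T1=18): tooth at mesh = (-N) mod T1
  221 = 12 * 18 + 5, so 221 mod 18 = 5
  (-221) mod 18 = (-5) mod 18 = 18 - 5 = 13
Mesh after 221 steps: gear-0 tooth 1 meets gear-1 tooth 13

Answer: 1 13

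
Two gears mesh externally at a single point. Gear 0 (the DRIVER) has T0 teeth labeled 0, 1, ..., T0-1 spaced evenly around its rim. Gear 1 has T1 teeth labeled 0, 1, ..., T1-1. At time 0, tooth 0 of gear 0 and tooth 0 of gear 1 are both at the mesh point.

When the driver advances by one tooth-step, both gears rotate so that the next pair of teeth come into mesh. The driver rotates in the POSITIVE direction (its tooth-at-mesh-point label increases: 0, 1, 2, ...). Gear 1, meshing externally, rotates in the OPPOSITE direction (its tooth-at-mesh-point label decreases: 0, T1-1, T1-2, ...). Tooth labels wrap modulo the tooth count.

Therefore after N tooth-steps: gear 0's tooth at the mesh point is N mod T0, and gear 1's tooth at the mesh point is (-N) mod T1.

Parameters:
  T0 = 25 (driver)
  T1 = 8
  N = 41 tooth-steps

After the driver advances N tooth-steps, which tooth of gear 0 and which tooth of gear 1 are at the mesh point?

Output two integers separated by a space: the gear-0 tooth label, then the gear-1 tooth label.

Gear 0 (driver, T0=25): tooth at mesh = N mod T0
  41 = 1 * 25 + 16, so 41 mod 25 = 16
  gear 0 tooth = 16
Gear 1 (driven, T1=8): tooth at mesh = (-N) mod T1
  41 = 5 * 8 + 1, so 41 mod 8 = 1
  (-41) mod 8 = (-1) mod 8 = 8 - 1 = 7
Mesh after 41 steps: gear-0 tooth 16 meets gear-1 tooth 7

Answer: 16 7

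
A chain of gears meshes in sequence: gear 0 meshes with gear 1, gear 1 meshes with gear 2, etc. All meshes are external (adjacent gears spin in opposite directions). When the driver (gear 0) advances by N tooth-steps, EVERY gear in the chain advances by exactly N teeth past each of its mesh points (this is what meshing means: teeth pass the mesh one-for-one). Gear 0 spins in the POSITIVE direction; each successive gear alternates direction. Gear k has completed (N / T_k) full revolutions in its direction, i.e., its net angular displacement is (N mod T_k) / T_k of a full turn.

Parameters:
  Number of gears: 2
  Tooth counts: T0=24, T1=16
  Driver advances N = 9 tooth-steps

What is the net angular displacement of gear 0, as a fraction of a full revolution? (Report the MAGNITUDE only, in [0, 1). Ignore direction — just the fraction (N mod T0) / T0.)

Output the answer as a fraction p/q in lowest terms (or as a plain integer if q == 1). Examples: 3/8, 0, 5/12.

Answer: 3/8

Derivation:
Chain of 2 gears, tooth counts: [24, 16]
  gear 0: T0=24, direction=positive, advance = 9 mod 24 = 9 teeth = 9/24 turn
  gear 1: T1=16, direction=negative, advance = 9 mod 16 = 9 teeth = 9/16 turn
Gear 0: 9 mod 24 = 9
Fraction = 9 / 24 = 3/8 (gcd(9,24)=3) = 3/8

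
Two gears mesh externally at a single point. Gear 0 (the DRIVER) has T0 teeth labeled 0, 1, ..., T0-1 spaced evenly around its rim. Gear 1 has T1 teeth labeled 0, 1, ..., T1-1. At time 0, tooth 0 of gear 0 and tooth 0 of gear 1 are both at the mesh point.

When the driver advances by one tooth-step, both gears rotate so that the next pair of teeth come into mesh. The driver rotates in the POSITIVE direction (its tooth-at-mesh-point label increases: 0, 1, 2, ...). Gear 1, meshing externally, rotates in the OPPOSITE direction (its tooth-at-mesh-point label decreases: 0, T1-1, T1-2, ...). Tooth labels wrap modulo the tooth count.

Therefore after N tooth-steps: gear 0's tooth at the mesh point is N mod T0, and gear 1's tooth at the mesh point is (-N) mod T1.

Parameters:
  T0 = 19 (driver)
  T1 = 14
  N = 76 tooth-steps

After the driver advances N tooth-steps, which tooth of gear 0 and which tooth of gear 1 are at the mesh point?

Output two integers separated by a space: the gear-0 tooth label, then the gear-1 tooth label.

Answer: 0 8

Derivation:
Gear 0 (driver, T0=19): tooth at mesh = N mod T0
  76 = 4 * 19 + 0, so 76 mod 19 = 0
  gear 0 tooth = 0
Gear 1 (driven, T1=14): tooth at mesh = (-N) mod T1
  76 = 5 * 14 + 6, so 76 mod 14 = 6
  (-76) mod 14 = (-6) mod 14 = 14 - 6 = 8
Mesh after 76 steps: gear-0 tooth 0 meets gear-1 tooth 8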